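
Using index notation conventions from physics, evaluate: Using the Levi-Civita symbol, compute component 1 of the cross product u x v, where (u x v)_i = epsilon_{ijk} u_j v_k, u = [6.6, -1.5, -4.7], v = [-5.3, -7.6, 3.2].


(u x v)_1 = sum_{j,k} epsilon_{1jk} u_j v_k. Only permutations of (1,2,3) contribute; the two non-zero terms are:
eps_{123} u_2 v_3 = 1 * -1.5 * 3.2 = -4.8
eps_{132} u_3 v_2 = -1 * -4.7 * -7.6 = -35.72
(u x v)_1 = -40.52

-40.52


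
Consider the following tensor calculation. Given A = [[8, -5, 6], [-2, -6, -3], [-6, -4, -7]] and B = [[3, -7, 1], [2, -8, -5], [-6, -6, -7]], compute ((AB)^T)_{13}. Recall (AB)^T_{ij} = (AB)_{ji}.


(AB)^T_{ij} = (AB)_{ji} = sum_k A_{jk} B_{ki}.
For i=1, j=3 we need (AB)_{31}:
A_{31} * B_{11} = -6 * 3 = -18
A_{32} * B_{21} = -4 * 2 = -8
A_{33} * B_{31} = -7 * -6 = 42
Sum = -18 + -8 + 42 = 16

16


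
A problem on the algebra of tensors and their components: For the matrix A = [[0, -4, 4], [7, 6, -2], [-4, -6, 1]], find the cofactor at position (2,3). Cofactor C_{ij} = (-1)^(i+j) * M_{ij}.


To find cofactor C_{23}, delete row 2 and column 3.
The resulting 2x2 submatrix is: [[0, -4], [-4, -6]]
Minor M_{23} = 0*-6 - -4*-4
  = 0 - 16 = -16
Sign = (-1)^(2+3) = (-1)^5 = -1
Cofactor C_{23} = -1 * -16 = 16

16


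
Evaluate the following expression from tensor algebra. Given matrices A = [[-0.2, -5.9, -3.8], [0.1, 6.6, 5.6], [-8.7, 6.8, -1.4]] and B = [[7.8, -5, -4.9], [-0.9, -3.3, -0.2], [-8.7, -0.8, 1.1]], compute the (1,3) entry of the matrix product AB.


(AB)_{ij} = sum_k A_{ik} B_{kj}.
For i=1, j=3:
A_{11} * B_{13} = -0.2 * -4.9 = 0.98
A_{12} * B_{23} = -5.9 * -0.2 = 1.18
A_{13} * B_{33} = -3.8 * 1.1 = -4.18
Sum = 0.98 + 1.18 + -4.18 = -2.02

-2.02


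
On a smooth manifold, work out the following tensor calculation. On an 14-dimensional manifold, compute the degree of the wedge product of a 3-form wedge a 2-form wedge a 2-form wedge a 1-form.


The degree of a wedge product is the sum of the degrees of the individual forms.
Degrees: 3, 2, 2, 1
Total degree = 3 + 2 + 2 + 1 = 8

8


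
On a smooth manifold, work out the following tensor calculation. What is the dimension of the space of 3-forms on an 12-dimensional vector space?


The dimension of the space of p-forms on an n-dimensional space is C(n, p).
n = 12, p = 3
C(12, 3) = 12! / (3! * 9!) = 220

220


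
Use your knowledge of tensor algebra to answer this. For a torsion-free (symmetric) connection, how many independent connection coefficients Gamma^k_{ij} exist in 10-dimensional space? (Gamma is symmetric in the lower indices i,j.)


Christoffel symbols Gamma^k_{ij} are symmetric in i,j, so there are d * d(d+1)/2 independent symbols.
d = 10
d(d+1)/2 = 10 * 11 / 2 = 55
Total = 10 * 55 = 550

550


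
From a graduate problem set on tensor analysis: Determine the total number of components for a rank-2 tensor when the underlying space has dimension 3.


The number of components of a rank-r tensor in d dimensions is d^r.
Here d = 3 and r = 2.
3^2 = 9

9


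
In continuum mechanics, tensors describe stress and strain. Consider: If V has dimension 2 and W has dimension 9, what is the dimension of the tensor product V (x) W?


The dimension of a tensor product is the product of dimensions.
dim(V) = 2, dim(W) = 9
dim(V (x) W) = 2 * 9 = 18

18


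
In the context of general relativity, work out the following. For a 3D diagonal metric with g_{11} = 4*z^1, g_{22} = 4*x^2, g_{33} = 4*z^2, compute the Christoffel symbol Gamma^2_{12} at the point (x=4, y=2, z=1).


For a diagonal metric, Gamma^k_{ij} = (1/2) g^{kk} (dg_{ik}/dx_j + dg_{jk}/dx_i - dg_{ij}/dx_k).
The metric is diagonal, so g_{ab} = 0 for a != b.
At the given point: g_{11} = 4, g_{22} = 64, g_{33} = 4
g^{22} = 1/64
dg_{12}/dx_2 = 0 (off-diagonal)
dg_{22}/dx_1 = dg_{22}/dx_1 = 32
dg_{12}/dx_2 = 0 (off-diagonal)
Numerator = 0 + 32 - 0 = 32
Gamma^2_{12} = 32 / (2 * 64) = 1/4

1/4


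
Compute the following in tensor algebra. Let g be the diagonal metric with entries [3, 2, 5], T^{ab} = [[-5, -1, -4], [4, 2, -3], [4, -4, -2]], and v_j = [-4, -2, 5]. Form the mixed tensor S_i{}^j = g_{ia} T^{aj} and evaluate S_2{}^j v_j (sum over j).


Step 1: lower the first index. For a diagonal metric, g_{ia} T^{aj} = g_{ii} T^{ij} (no sum on i).
g_{22} = 2
S_2{}^1 = 2 * T^{21} = 2 * 4 = 8
S_2{}^2 = 2 * T^{22} = 2 * 2 = 4
S_2{}^3 = 2 * T^{23} = 2 * -3 = -6
Step 2: contract S_2{}^j with v_j.
S_2{}^1 * v_1 = 8 * -4 = -32
S_2{}^2 * v_2 = 4 * -2 = -8
S_2{}^3 * v_3 = -6 * 5 = -30
Result = -32 + -8 + -30 = -70

-70


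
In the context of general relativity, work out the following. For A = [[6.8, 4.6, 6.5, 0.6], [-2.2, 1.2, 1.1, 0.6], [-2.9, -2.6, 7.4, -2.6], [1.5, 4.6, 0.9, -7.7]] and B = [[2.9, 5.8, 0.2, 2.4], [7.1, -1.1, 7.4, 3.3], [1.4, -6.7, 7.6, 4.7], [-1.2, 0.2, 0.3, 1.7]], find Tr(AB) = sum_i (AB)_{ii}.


Tr(AB) = sum_i (AB)_{ii} where (AB)_{ii} = sum_k A_{ik} B_{ki}.
(AB)_{11} = 6.8*2.9 + 4.6*7.1 + 6.5*1.4 + 0.6*-1.2 = 60.76
(AB)_{22} = -2.2*5.8 + 1.2*-1.1 + 1.1*-6.7 + 0.6*0.2 = -21.33
(AB)_{33} = -2.9*0.2 + -2.6*7.4 + 7.4*7.6 + -2.6*0.3 = 35.64
(AB)_{44} = 1.5*2.4 + 4.6*3.3 + 0.9*4.7 + -7.7*1.7 = 9.92
Tr(AB) = 60.76 + -21.33 + 35.64 + 9.92 = 84.99

84.99


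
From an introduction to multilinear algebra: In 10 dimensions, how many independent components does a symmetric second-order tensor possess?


A symmetric rank-2 tensor in d dimensions has d(d+1)/2 independent components.
d = 10
d(d+1)/2 = 10 * 11 / 2 = 110 / 2 = 55

55


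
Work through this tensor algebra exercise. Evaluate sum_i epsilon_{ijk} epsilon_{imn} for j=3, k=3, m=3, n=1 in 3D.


Using the identity: epsilon_{ijk} epsilon_{imn} = delta_{jm} delta_{kn} - delta_{jn} delta_{km}.
delta_{33} = 1
delta_{31} = 0
delta_{31} = 0
delta_{33} = 1
Result = 1 * 0 - 0 * 1 = 0 - 0 = 0

0


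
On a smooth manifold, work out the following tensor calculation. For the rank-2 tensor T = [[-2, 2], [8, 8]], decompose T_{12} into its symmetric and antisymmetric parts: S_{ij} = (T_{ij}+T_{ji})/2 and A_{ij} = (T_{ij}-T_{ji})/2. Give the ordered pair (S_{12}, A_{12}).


T_{12} = 2
T_{21} = 8
S_{12} = (2 + 8)/2 = 10/2 = 5
A_{12} = (2 - 8)/2 = -6/2 = -3
Check: S + A = 5 + -3 = 2 = T_{12}.

(5, -3)


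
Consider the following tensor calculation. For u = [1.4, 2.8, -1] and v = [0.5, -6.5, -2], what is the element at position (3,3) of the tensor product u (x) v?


The outer product entry T_{ij} = u_i * v_j.
We need i=3, j=3.
u_3 = -1, v_3 = -2
T_{3,3} = -1 * -2 = 2

2


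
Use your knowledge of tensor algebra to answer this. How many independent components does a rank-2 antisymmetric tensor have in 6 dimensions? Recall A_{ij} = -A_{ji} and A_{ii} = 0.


An antisymmetric rank-2 tensor satisfies A_{ij} = -A_{ji}, so diagonal entries are zero.
The independent components are the upper-triangular entries: C(n, 2) = n(n-1)/2.
n = 6
C(6, 2) = 6 * 5 / 2 = 30 / 2 = 15

15


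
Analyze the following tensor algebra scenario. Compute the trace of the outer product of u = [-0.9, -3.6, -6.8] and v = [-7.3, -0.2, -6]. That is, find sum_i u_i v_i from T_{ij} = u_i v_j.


The outer product gives T_{ij} = u_i v_j.
The trace (contraction) is Tr(T) = sum_i T_{ii} = sum_i u_i v_i.
Diagonal entries:
T_{11} = u_1 * v_1 = -0.9 * -7.3 = 6.57
T_{22} = u_2 * v_2 = -3.6 * -0.2 = 0.72
T_{33} = u_3 * v_3 = -6.8 * -6 = 40.8
Tr(T) = 6.57 + 0.72 + 40.8 = 48.09

48.09


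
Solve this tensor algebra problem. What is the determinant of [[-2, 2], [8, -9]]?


For a 2x2 matrix [[a, b], [c, d]], det = a*d - b*c.
a = -2, b = 2, c = 8, d = -9
a*d = -2 * -9 = 18
b*c = 2 * 8 = 16
det = 18 - 16 = 2

2


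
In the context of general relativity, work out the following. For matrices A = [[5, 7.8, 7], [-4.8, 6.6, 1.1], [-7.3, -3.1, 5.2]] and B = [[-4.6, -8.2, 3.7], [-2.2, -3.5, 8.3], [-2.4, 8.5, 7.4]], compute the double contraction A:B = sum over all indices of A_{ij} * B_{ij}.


A:B = sum over all i,j of A_{ij} * B_{ij}.
Row 1: 5*-4.6=-23, 7.8*-8.2=-63.96, 7*3.7=25.9 => row sum = -61.06
Row 2: -4.8*-2.2=10.56, 6.6*-3.5=-23.1, 1.1*8.3=9.13 => row sum = -3.41
Row 3: -7.3*-2.4=17.52, -3.1*8.5=-26.35, 5.2*7.4=38.48 => row sum = 29.65
Total = -61.06 + -3.41 + 29.65 = -34.82

-34.82


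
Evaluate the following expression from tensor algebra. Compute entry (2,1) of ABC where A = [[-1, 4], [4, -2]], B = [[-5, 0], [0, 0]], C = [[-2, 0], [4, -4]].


(ABC)_{21} = sum_m (AB)_{2m} C_{m1}. First compute row 2 of AB.
(AB)_{21} = 4*-5 + -2*0 = -20
(AB)_{22} = 4*0 + -2*0 = 0
Now contract with column 1 of C:
(AB)_{21} * C_{11} = -20 * -2 = 40
(AB)_{22} * C_{21} = 0 * 4 = 0
(ABC)_{21} = 40 + 0 = 40

40


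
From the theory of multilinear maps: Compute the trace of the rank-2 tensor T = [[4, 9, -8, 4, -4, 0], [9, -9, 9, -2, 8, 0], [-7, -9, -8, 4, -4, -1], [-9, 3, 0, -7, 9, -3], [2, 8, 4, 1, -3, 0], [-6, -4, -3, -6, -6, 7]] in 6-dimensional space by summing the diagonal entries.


The contraction (trace) of a rank-2 tensor is the sum of its diagonal elements.
Diagonal entries: A[1,1] = 4, A[2,2] = -9, A[3,3] = -8, A[4,4] = -7, A[5,5] = -3, A[6,6] = 7
Tr(A) = 4 + -9 + -8 + -7 + -3 + 7 = -16

-16


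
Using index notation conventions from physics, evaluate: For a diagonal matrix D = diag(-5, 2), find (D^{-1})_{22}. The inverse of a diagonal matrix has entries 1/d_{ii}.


For a diagonal matrix, the inverse has entries (D^{-1})_{ii} = 1/d_{ii}.
The diagonal entries are: d_{11} = -5, d_{22} = 2
We need (D^{-1})_{22} = 1/d_{22} = 1/2 = 1/2

1/2


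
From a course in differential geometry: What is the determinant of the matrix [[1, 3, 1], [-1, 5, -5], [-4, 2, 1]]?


Expanding along the first row, det(A) = a11*M_11 - a12*M_12 + a13*M_13, where M_1j is the (1,j) minor.
Minor M_11 = 5*1 - -5*2 = 15
Minor M_12 = -1*1 - -5*-4 = -21
Minor M_13 = -1*2 - 5*-4 = 18
det = 1*(15) - 3*(-21) + 1*(18)
    = 15 - -63 + 18
    = 96

96


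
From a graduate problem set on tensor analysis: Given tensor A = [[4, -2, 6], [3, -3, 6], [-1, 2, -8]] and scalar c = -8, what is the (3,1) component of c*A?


Scalar multiplication: (cA)_{ij} = c * A_{ij}.
c = -8
A_{31} = -1
(cA)_{31} = -8 * -1 = 8

8


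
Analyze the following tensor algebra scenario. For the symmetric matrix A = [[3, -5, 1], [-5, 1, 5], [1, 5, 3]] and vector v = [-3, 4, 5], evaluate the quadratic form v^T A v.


First compute Av:
(Av)_1 = 3*-3 + -5*4 + 1*5 = -24
(Av)_2 = -5*-3 + 1*4 + 5*5 = 44
(Av)_3 = 1*-3 + 5*4 + 3*5 = 32
Av = [-24, 44, 32]
Then v^T (Av) = -3*-24 + 4*44 + 5*32
= 72 + 176 + 160 = 408

408


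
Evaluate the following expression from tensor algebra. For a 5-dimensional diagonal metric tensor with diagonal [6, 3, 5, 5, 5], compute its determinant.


For a diagonal metric, the determinant is the product of diagonal entries.
Diagonal entries: 6, 3, 5, 5, 5
det(g) = 6 * 3 * 5 * 5 * 5 = 2250

2250


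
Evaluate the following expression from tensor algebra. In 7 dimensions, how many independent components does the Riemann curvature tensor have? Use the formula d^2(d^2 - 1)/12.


The Riemann tensor in d dimensions has d^2(d^2 - 1)/12 independent components.
d = 7, so d^2 = 49
d^2 - 1 = 48
d^2(d^2 - 1) = 49 * 48 = 2352
Divide by 12: 2352 / 12 = 196

196


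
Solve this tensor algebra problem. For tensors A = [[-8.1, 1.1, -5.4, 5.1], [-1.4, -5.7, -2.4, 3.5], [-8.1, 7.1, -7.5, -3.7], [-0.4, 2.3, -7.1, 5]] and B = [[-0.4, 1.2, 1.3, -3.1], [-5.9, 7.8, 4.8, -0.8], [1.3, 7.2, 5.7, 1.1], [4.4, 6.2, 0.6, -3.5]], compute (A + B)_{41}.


Tensor addition is component-wise: (A + B)_{ij} = A_{ij} + B_{ij}.
A_{41} = -0.4
B_{41} = 4.4
(A + B)_{41} = -0.4 + 4.4 = 4

4


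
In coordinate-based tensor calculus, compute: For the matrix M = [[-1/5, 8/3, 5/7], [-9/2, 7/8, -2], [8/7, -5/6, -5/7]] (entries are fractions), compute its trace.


The trace is the sum of diagonal entries.
Diagonal: M[1,1] = -1/5, M[2,2] = 7/8, M[3,3] = -5/7
Tr(M) = -1/5 + 7/8 + -5/7
Computing step by step:
After adding M[1,1]: -1/5
After adding M[2,2]: 27/40
After adding M[3,3]: -11/280
Tr(M) = -11/280

-11/280


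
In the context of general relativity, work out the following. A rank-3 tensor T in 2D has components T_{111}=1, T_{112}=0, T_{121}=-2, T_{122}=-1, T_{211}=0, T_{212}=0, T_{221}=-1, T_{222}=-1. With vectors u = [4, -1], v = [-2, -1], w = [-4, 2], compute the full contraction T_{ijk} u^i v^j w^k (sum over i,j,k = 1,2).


S = sum over i,j,k of T_{ijk} u_i v_j w_k. Expanding all 8 terms:
T_{111}*u_1*v_1*w_1 = 1*4*-2*-4 = 32  (running total: 32)
T_{112}*u_1*v_1*w_2 = 0*4*-2*2 = 0  (running total: 32)
T_{121}*u_1*v_2*w_1 = -2*4*-1*-4 = -32  (running total: 0)
T_{122}*u_1*v_2*w_2 = -1*4*-1*2 = 8  (running total: 8)
T_{211}*u_2*v_1*w_1 = 0*-1*-2*-4 = 0  (running total: 8)
T_{212}*u_2*v_1*w_2 = 0*-1*-2*2 = 0  (running total: 8)
T_{221}*u_2*v_2*w_1 = -1*-1*-1*-4 = 4  (running total: 12)
T_{222}*u_2*v_2*w_2 = -1*-1*-1*2 = -2  (running total: 10)
S = 10

10


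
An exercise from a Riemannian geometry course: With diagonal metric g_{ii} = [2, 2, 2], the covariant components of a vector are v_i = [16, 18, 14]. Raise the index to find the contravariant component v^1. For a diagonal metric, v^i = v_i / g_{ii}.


To raise an index with a diagonal metric: v^i = v_i / g_{ii}.
For index 1: v_1 = 16, g_{11} = 2
v^1 = 16 / 2 = 8

8


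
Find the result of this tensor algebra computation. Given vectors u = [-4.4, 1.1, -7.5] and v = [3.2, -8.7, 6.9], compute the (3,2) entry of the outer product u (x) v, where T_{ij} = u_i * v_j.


The outer product entry T_{ij} = u_i * v_j.
We need i=3, j=2.
u_3 = -7.5, v_2 = -8.7
T_{3,2} = -7.5 * -8.7 = 65.25

65.25


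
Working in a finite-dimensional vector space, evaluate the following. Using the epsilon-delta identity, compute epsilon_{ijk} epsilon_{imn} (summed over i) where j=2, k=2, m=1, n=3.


Using the identity: epsilon_{ijk} epsilon_{imn} = delta_{jm} delta_{kn} - delta_{jn} delta_{km}.
delta_{21} = 0
delta_{23} = 0
delta_{23} = 0
delta_{21} = 0
Result = 0 * 0 - 0 * 0 = 0 - 0 = 0

0


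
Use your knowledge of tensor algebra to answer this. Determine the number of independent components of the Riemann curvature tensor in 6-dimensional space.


The Riemann tensor in d dimensions has d^2(d^2 - 1)/12 independent components.
d = 6, so d^2 = 36
d^2 - 1 = 35
d^2(d^2 - 1) = 36 * 35 = 1260
Divide by 12: 1260 / 12 = 105

105


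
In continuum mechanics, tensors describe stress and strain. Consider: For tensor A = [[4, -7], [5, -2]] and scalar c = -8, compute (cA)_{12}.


Scalar multiplication: (cA)_{ij} = c * A_{ij}.
c = -8
A_{12} = -7
(cA)_{12} = -8 * -7 = 56

56


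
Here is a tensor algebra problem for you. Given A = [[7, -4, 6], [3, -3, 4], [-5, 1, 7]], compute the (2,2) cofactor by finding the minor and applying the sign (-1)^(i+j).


To find cofactor C_{22}, delete row 2 and column 2.
The resulting 2x2 submatrix is: [[7, 6], [-5, 7]]
Minor M_{22} = 7*7 - 6*-5
  = 49 - -30 = 79
Sign = (-1)^(2+2) = (-1)^4 = 1
Cofactor C_{22} = 1 * 79 = 79

79


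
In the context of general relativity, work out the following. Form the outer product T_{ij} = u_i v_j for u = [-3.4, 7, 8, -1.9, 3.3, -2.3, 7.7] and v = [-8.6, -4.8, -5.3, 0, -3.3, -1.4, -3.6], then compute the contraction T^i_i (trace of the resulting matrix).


The outer product gives T_{ij} = u_i v_j.
The trace (contraction) is Tr(T) = sum_i T_{ii} = sum_i u_i v_i.
Diagonal entries:
T_{11} = u_1 * v_1 = -3.4 * -8.6 = 29.24
T_{22} = u_2 * v_2 = 7 * -4.8 = -33.6
T_{33} = u_3 * v_3 = 8 * -5.3 = -42.4
T_{44} = u_4 * v_4 = -1.9 * 0 = 0
T_{55} = u_5 * v_5 = 3.3 * -3.3 = -10.89
T_{66} = u_6 * v_6 = -2.3 * -1.4 = 3.22
T_{77} = u_7 * v_7 = 7.7 * -3.6 = -27.72
Tr(T) = 29.24 + -33.6 + -42.4 + 0 + -10.89 + 3.22 + -27.72 = -82.15

-82.15


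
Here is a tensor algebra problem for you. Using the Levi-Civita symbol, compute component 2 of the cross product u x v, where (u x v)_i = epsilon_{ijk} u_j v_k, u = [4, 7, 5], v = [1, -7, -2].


(u x v)_2 = sum_{j,k} epsilon_{2jk} u_j v_k. Only permutations of (1,2,3) contribute; the two non-zero terms are:
eps_{213} u_1 v_3 = -1 * 4 * -2 = 8
eps_{231} u_3 v_1 = 1 * 5 * 1 = 5
(u x v)_2 = 13

13


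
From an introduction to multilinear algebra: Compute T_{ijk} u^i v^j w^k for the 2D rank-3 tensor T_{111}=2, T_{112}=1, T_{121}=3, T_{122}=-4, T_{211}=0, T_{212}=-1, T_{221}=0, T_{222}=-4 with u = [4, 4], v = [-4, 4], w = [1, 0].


S = sum over i,j,k of T_{ijk} u_i v_j w_k. Expanding all 8 terms:
T_{111}*u_1*v_1*w_1 = 2*4*-4*1 = -32  (running total: -32)
T_{112}*u_1*v_1*w_2 = 1*4*-4*0 = 0  (running total: -32)
T_{121}*u_1*v_2*w_1 = 3*4*4*1 = 48  (running total: 16)
T_{122}*u_1*v_2*w_2 = -4*4*4*0 = 0  (running total: 16)
T_{211}*u_2*v_1*w_1 = 0*4*-4*1 = 0  (running total: 16)
T_{212}*u_2*v_1*w_2 = -1*4*-4*0 = 0  (running total: 16)
T_{221}*u_2*v_2*w_1 = 0*4*4*1 = 0  (running total: 16)
T_{222}*u_2*v_2*w_2 = -4*4*4*0 = 0  (running total: 16)
S = 16

16


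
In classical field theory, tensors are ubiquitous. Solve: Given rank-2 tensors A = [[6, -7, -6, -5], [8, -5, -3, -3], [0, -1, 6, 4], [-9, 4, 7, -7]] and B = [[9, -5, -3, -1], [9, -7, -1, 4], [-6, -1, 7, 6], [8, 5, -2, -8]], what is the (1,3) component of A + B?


Tensor addition is component-wise: (A + B)_{ij} = A_{ij} + B_{ij}.
A_{13} = -6
B_{13} = -3
(A + B)_{13} = -6 + -3 = -9

-9


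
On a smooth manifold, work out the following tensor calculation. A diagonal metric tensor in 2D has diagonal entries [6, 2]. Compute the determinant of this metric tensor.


For a diagonal metric, the determinant is the product of diagonal entries.
Diagonal entries: 6, 2
det(g) = 6 * 2 = 12

12


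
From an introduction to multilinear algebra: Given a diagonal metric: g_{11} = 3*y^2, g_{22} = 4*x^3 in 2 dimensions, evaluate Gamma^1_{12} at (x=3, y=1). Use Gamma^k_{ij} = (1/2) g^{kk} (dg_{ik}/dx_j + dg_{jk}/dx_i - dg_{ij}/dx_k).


For a diagonal metric, Gamma^k_{ij} = (1/2) g^{kk} (dg_{ik}/dx_j + dg_{jk}/dx_i - dg_{ij}/dx_k).
The metric is diagonal, so g_{ab} = 0 for a != b.
At the given point: g_{11} = 3, g_{22} = 108
g^{11} = 1/3
dg_{11}/dx_2 = dg_{11}/dx_2 = 6
dg_{21}/dx_1 = 0 (off-diagonal)
dg_{12}/dx_1 = 0 (off-diagonal)
Numerator = 6 + 0 - 0 = 6
Gamma^1_{12} = 6 / (2 * 3) = 1

1


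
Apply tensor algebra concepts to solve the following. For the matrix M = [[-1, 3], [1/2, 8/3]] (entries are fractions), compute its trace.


The trace is the sum of diagonal entries.
Diagonal: M[1,1] = -1, M[2,2] = 8/3
Tr(M) = -1 + 8/3
Computing step by step:
After adding M[1,1]: -1
After adding M[2,2]: 5/3
Tr(M) = 5/3

5/3


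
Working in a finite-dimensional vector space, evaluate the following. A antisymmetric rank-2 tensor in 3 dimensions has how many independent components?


A antisymmetric rank-2 tensor in d dimensions has d(d-1)/2 independent components.
d = 3
d(d-1)/2 = 3 * 2 / 2 = 6 / 2 = 3

3


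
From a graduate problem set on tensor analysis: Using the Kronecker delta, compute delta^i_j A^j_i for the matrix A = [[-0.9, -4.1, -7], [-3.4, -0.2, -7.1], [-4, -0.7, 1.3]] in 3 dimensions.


The contraction (trace) of a rank-2 tensor is the sum of its diagonal elements.
Diagonal entries: A[1,1] = -0.9, A[2,2] = -0.2, A[3,3] = 1.3
Tr(A) = -0.9 + -0.2 + 1.3 = 0.2

0.2


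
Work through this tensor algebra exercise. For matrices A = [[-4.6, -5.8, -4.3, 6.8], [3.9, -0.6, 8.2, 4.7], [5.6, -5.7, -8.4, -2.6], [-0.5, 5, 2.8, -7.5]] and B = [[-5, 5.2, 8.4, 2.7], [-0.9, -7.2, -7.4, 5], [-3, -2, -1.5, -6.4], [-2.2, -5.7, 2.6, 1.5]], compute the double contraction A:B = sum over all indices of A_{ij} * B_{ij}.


A:B = sum over all i,j of A_{ij} * B_{ij}.
Row 1: -4.6*-5=23, -5.8*5.2=-30.16, -4.3*8.4=-36.12, 6.8*2.7=18.36 => row sum = -24.92
Row 2: 3.9*-0.9=-3.51, -0.6*-7.2=4.32, 8.2*-7.4=-60.68, 4.7*5=23.5 => row sum = -36.37
Row 3: 5.6*-3=-16.8, -5.7*-2=11.4, -8.4*-1.5=12.6, -2.6*-6.4=16.64 => row sum = 23.84
Row 4: -0.5*-2.2=1.1, 5*-5.7=-28.5, 2.8*2.6=7.28, -7.5*1.5=-11.25 => row sum = -31.37
Total = -24.92 + -36.37 + 23.84 + -31.37 = -68.82

-68.82


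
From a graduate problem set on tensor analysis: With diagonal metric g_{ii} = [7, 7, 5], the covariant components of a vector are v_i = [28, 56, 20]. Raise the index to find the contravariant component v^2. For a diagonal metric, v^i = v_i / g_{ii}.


To raise an index with a diagonal metric: v^i = v_i / g_{ii}.
For index 2: v_2 = 56, g_{22} = 7
v^2 = 56 / 7 = 8

8


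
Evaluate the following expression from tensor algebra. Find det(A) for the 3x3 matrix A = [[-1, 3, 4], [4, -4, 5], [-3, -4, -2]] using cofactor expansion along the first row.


Expanding along the first row, det(A) = a11*M_11 - a12*M_12 + a13*M_13, where M_1j is the (1,j) minor.
Minor M_11 = -4*-2 - 5*-4 = 28
Minor M_12 = 4*-2 - 5*-3 = 7
Minor M_13 = 4*-4 - -4*-3 = -28
det = -1*(28) - 3*(7) + 4*(-28)
    = -28 - 21 + -112
    = -161

-161


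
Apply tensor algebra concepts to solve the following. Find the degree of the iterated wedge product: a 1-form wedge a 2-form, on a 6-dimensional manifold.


The degree of a wedge product is the sum of the degrees of the individual forms.
Degrees: 1, 2
Total degree = 1 + 2 = 3

3


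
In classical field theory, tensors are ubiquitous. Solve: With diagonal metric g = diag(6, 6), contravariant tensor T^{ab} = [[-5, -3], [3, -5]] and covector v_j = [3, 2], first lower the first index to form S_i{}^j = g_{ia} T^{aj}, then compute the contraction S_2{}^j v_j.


Step 1: lower the first index. For a diagonal metric, g_{ia} T^{aj} = g_{ii} T^{ij} (no sum on i).
g_{22} = 6
S_2{}^1 = 6 * T^{21} = 6 * 3 = 18
S_2{}^2 = 6 * T^{22} = 6 * -5 = -30
Step 2: contract S_2{}^j with v_j.
S_2{}^1 * v_1 = 18 * 3 = 54
S_2{}^2 * v_2 = -30 * 2 = -60
Result = 54 + -60 = -6

-6


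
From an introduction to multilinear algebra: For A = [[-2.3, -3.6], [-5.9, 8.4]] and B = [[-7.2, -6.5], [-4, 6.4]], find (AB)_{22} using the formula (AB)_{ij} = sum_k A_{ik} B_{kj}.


(AB)_{ij} = sum_k A_{ik} B_{kj}.
For i=2, j=2:
A_{21} * B_{12} = -5.9 * -6.5 = 38.35
A_{22} * B_{22} = 8.4 * 6.4 = 53.76
Sum = 38.35 + 53.76 = 92.11

92.11


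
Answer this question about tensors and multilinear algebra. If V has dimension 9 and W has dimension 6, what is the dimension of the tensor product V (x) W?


The dimension of a tensor product is the product of dimensions.
dim(V) = 9, dim(W) = 6
dim(V (x) W) = 9 * 6 = 54

54


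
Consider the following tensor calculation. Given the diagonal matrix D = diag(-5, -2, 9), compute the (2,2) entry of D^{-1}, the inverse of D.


For a diagonal matrix, the inverse has entries (D^{-1})_{ii} = 1/d_{ii}.
The diagonal entries are: d_{11} = -5, d_{22} = -2, d_{33} = 9
We need (D^{-1})_{22} = 1/d_{22} = 1/-2 = -1/2

-1/2


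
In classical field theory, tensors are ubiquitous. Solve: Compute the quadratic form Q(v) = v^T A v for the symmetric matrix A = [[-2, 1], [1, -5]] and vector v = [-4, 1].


First compute Av:
(Av)_1 = -2*-4 + 1*1 = 9
(Av)_2 = 1*-4 + -5*1 = -9
Av = [9, -9]
Then v^T (Av) = -4*9 + 1*-9
= -36 + -9 = -45

-45


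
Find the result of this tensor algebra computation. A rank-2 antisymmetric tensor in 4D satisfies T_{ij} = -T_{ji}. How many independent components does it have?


An antisymmetric rank-2 tensor satisfies A_{ij} = -A_{ji}, so diagonal entries are zero.
The independent components are the upper-triangular entries: C(n, 2) = n(n-1)/2.
n = 4
C(4, 2) = 4 * 3 / 2 = 12 / 2 = 6

6


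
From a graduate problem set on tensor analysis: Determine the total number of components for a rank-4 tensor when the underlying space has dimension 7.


The number of components of a rank-r tensor in d dimensions is d^r.
Here d = 7 and r = 4.
7^4 = 2401

2401


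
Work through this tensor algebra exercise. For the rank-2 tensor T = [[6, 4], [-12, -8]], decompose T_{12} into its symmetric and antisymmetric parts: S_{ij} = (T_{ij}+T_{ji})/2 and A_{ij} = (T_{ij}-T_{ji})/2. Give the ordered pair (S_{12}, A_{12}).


T_{12} = 4
T_{21} = -12
S_{12} = (4 + -12)/2 = -8/2 = -4
A_{12} = (4 - -12)/2 = 16/2 = 8
Check: S + A = -4 + 8 = 4 = T_{12}.

(-4, 8)


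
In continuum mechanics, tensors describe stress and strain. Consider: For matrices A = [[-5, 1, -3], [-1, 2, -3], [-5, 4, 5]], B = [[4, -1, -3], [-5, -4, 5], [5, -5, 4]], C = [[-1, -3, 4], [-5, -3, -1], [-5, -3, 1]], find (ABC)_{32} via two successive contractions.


(ABC)_{32} = sum_m (AB)_{3m} C_{m2}. First compute row 3 of AB.
(AB)_{31} = -5*4 + 4*-5 + 5*5 = -15
(AB)_{32} = -5*-1 + 4*-4 + 5*-5 = -36
(AB)_{33} = -5*-3 + 4*5 + 5*4 = 55
Now contract with column 2 of C:
(AB)_{31} * C_{12} = -15 * -3 = 45
(AB)_{32} * C_{22} = -36 * -3 = 108
(AB)_{33} * C_{32} = 55 * -3 = -165
(ABC)_{32} = 45 + 108 + -165 = -12

-12


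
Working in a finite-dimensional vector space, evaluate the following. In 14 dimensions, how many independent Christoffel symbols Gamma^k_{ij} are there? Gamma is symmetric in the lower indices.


Christoffel symbols Gamma^k_{ij} are symmetric in i,j, so there are d * d(d+1)/2 independent symbols.
d = 14
d(d+1)/2 = 14 * 15 / 2 = 105
Total = 14 * 105 = 1470

1470


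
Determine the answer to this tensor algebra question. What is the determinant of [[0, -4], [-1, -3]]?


For a 2x2 matrix [[a, b], [c, d]], det = a*d - b*c.
a = 0, b = -4, c = -1, d = -3
a*d = 0 * -3 = 0
b*c = -4 * -1 = 4
det = 0 - 4 = -4

-4


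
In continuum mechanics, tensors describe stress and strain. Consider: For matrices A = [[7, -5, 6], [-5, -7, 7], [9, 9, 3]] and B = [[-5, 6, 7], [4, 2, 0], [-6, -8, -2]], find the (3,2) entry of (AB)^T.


(AB)^T_{ij} = (AB)_{ji} = sum_k A_{jk} B_{ki}.
For i=3, j=2 we need (AB)_{23}:
A_{21} * B_{13} = -5 * 7 = -35
A_{22} * B_{23} = -7 * 0 = 0
A_{23} * B_{33} = 7 * -2 = -14
Sum = -35 + 0 + -14 = -49

-49


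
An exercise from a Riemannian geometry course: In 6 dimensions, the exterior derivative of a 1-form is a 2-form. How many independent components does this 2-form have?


The exterior derivative of a p-form is a (p+1)-form.
Its number of independent components is C(n, p+1).
n = 6, p+1 = 2
C(6, 2) = 15

15


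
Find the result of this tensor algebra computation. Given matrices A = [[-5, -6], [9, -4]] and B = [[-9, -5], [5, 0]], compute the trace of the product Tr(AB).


Tr(AB) = sum_i (AB)_{ii} where (AB)_{ii} = sum_k A_{ik} B_{ki}.
(AB)_{11} = -5*-9 + -6*5 = 15
(AB)_{22} = 9*-5 + -4*0 = -45
Tr(AB) = 15 + -45 = -30

-30


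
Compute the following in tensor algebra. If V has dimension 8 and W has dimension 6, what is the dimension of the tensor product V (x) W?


The dimension of a tensor product is the product of dimensions.
dim(V) = 8, dim(W) = 6
dim(V (x) W) = 8 * 6 = 48

48


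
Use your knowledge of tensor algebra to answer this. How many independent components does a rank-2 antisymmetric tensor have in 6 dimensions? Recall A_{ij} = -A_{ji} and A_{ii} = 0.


An antisymmetric rank-2 tensor satisfies A_{ij} = -A_{ji}, so diagonal entries are zero.
The independent components are the upper-triangular entries: C(n, 2) = n(n-1)/2.
n = 6
C(6, 2) = 6 * 5 / 2 = 30 / 2 = 15

15


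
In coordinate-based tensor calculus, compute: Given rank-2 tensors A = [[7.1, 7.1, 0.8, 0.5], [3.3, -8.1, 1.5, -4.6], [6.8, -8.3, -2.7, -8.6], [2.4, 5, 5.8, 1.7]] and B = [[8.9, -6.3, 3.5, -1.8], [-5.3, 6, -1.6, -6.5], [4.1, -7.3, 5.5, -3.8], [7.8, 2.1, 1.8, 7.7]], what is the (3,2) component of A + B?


Tensor addition is component-wise: (A + B)_{ij} = A_{ij} + B_{ij}.
A_{32} = -8.3
B_{32} = -7.3
(A + B)_{32} = -8.3 + -7.3 = -15.6

-15.6


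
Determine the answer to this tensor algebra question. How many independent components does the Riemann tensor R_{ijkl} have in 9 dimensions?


The Riemann tensor in d dimensions has d^2(d^2 - 1)/12 independent components.
d = 9, so d^2 = 81
d^2 - 1 = 80
d^2(d^2 - 1) = 81 * 80 = 6480
Divide by 12: 6480 / 12 = 540

540


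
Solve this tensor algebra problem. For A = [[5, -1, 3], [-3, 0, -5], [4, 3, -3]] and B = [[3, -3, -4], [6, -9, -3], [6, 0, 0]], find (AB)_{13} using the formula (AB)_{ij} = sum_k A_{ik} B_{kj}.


(AB)_{ij} = sum_k A_{ik} B_{kj}.
For i=1, j=3:
A_{11} * B_{13} = 5 * -4 = -20
A_{12} * B_{23} = -1 * -3 = 3
A_{13} * B_{33} = 3 * 0 = 0
Sum = -20 + 3 + 0 = -17

-17


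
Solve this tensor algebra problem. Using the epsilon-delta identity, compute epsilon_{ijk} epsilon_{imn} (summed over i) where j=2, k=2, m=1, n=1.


Using the identity: epsilon_{ijk} epsilon_{imn} = delta_{jm} delta_{kn} - delta_{jn} delta_{km}.
delta_{21} = 0
delta_{21} = 0
delta_{21} = 0
delta_{21} = 0
Result = 0 * 0 - 0 * 0 = 0 - 0 = 0

0


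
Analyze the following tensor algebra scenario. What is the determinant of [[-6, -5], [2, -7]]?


For a 2x2 matrix [[a, b], [c, d]], det = a*d - b*c.
a = -6, b = -5, c = 2, d = -7
a*d = -6 * -7 = 42
b*c = -5 * 2 = -10
det = 42 - -10 = 52

52


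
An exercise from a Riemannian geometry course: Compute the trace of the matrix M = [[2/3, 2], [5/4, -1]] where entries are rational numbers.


The trace is the sum of diagonal entries.
Diagonal: M[1,1] = 2/3, M[2,2] = -1
Tr(M) = 2/3 + -1
Computing step by step:
After adding M[1,1]: 2/3
After adding M[2,2]: -1/3
Tr(M) = -1/3

-1/3


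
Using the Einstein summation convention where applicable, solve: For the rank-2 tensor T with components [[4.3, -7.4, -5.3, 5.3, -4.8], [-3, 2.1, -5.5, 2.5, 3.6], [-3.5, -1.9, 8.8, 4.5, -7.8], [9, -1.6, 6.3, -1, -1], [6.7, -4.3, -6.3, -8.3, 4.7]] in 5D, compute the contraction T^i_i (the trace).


The contraction (trace) of a rank-2 tensor is the sum of its diagonal elements.
Diagonal entries: A[1,1] = 4.3, A[2,2] = 2.1, A[3,3] = 8.8, A[4,4] = -1, A[5,5] = 4.7
Tr(A) = 4.3 + 2.1 + 8.8 + -1 + 4.7 = 18.9

18.9


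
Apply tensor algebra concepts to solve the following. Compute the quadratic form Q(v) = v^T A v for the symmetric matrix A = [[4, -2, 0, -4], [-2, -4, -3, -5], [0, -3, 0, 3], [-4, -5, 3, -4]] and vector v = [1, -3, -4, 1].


First compute Av:
(Av)_1 = 4*1 + -2*-3 + 0*-4 + -4*1 = 6
(Av)_2 = -2*1 + -4*-3 + -3*-4 + -5*1 = 17
(Av)_3 = 0*1 + -3*-3 + 0*-4 + 3*1 = 12
(Av)_4 = -4*1 + -5*-3 + 3*-4 + -4*1 = -5
Av = [6, 17, 12, -5]
Then v^T (Av) = 1*6 + -3*17 + -4*12 + 1*-5
= 6 + -51 + -48 + -5 = -98

-98


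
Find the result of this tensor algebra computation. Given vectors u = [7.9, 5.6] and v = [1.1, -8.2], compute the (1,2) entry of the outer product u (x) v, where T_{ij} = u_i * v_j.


The outer product entry T_{ij} = u_i * v_j.
We need i=1, j=2.
u_1 = 7.9, v_2 = -8.2
T_{1,2} = 7.9 * -8.2 = -64.78

-64.78


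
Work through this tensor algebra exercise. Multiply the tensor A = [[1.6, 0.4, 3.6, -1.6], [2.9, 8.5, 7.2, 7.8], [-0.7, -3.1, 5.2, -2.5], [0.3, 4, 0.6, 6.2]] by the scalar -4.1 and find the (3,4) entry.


Scalar multiplication: (cA)_{ij} = c * A_{ij}.
c = -4.1
A_{34} = -2.5
(cA)_{34} = -4.1 * -2.5 = 10.25

10.25


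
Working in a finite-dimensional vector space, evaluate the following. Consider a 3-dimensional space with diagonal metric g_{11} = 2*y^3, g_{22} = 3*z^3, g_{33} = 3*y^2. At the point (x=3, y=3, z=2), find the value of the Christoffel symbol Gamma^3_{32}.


For a diagonal metric, Gamma^k_{ij} = (1/2) g^{kk} (dg_{ik}/dx_j + dg_{jk}/dx_i - dg_{ij}/dx_k).
The metric is diagonal, so g_{ab} = 0 for a != b.
At the given point: g_{11} = 54, g_{22} = 24, g_{33} = 27
g^{33} = 1/27
dg_{33}/dx_2 = dg_{33}/dx_2 = 18
dg_{23}/dx_3 = 0 (off-diagonal)
dg_{32}/dx_3 = 0 (off-diagonal)
Numerator = 18 + 0 - 0 = 18
Gamma^3_{32} = 18 / (2 * 27) = 1/3

1/3


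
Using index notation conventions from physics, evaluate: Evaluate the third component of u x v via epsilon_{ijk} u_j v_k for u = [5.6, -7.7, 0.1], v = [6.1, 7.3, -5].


(u x v)_3 = sum_{j,k} epsilon_{3jk} u_j v_k. Only permutations of (1,2,3) contribute; the two non-zero terms are:
eps_{312} u_1 v_2 = 1 * 5.6 * 7.3 = 40.88
eps_{321} u_2 v_1 = -1 * -7.7 * 6.1 = 46.97
(u x v)_3 = 87.85

87.85


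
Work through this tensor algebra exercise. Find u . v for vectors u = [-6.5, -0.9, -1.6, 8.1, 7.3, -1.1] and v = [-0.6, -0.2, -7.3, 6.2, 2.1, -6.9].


The inner product u . v = sum of u_i * v_i.
Term-by-term: -6.5 * -0.6, -0.9 * -0.2, -1.6 * -7.3, 8.1 * 6.2, 7.3 * 2.1, -1.1 * -6.9
Products: 3.9, 0.18, 11.68, 50.22, 15.33, 7.59
Sum = 3.9 + 0.18 + 11.68 + 50.22 + 15.33 + 7.59 = 88.9

88.9


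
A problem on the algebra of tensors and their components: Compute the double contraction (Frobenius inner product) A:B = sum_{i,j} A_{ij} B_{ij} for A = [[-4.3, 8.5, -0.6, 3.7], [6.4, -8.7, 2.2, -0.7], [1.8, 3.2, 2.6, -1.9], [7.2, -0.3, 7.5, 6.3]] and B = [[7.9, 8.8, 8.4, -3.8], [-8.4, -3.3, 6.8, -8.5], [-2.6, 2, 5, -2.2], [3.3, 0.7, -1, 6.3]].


A:B = sum over all i,j of A_{ij} * B_{ij}.
Row 1: -4.3*7.9=-33.97, 8.5*8.8=74.8, -0.6*8.4=-5.04, 3.7*-3.8=-14.06 => row sum = 21.73
Row 2: 6.4*-8.4=-53.76, -8.7*-3.3=28.71, 2.2*6.8=14.96, -0.7*-8.5=5.95 => row sum = -4.14
Row 3: 1.8*-2.6=-4.68, 3.2*2=6.4, 2.6*5=13, -1.9*-2.2=4.18 => row sum = 18.9
Row 4: 7.2*3.3=23.76, -0.3*0.7=-0.21, 7.5*-1=-7.5, 6.3*6.3=39.69 => row sum = 55.74
Total = 21.73 + -4.14 + 18.9 + 55.74 = 92.23

92.23


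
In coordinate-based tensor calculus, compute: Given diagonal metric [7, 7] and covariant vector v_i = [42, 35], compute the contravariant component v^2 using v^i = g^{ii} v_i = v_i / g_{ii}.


To raise an index with a diagonal metric: v^i = v_i / g_{ii}.
For index 2: v_2 = 35, g_{22} = 7
v^2 = 35 / 7 = 5

5


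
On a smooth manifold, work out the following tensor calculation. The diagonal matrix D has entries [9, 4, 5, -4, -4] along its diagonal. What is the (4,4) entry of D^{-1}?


For a diagonal matrix, the inverse has entries (D^{-1})_{ii} = 1/d_{ii}.
The diagonal entries are: d_{11} = 9, d_{22} = 4, d_{33} = 5, d_{44} = -4, d_{55} = -4
We need (D^{-1})_{44} = 1/d_{44} = 1/-4 = -1/4

-1/4


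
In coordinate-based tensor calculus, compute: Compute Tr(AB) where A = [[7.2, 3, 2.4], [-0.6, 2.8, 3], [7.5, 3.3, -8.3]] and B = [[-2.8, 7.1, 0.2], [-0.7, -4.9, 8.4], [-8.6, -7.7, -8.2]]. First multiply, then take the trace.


Tr(AB) = sum_i (AB)_{ii} where (AB)_{ii} = sum_k A_{ik} B_{ki}.
(AB)_{11} = 7.2*-2.8 + 3*-0.7 + 2.4*-8.6 = -42.9
(AB)_{22} = -0.6*7.1 + 2.8*-4.9 + 3*-7.7 = -41.08
(AB)_{33} = 7.5*0.2 + 3.3*8.4 + -8.3*-8.2 = 97.28
Tr(AB) = -42.9 + -41.08 + 97.28 = 13.3

13.3


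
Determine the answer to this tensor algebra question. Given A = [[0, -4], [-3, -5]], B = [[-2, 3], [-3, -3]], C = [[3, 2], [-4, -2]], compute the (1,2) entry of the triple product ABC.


(ABC)_{12} = sum_m (AB)_{1m} C_{m2}. First compute row 1 of AB.
(AB)_{11} = 0*-2 + -4*-3 = 12
(AB)_{12} = 0*3 + -4*-3 = 12
Now contract with column 2 of C:
(AB)_{11} * C_{12} = 12 * 2 = 24
(AB)_{12} * C_{22} = 12 * -2 = -24
(ABC)_{12} = 24 + -24 = 0

0


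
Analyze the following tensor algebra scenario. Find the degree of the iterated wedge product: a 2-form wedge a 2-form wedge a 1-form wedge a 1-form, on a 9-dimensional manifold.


The degree of a wedge product is the sum of the degrees of the individual forms.
Degrees: 2, 2, 1, 1
Total degree = 2 + 2 + 1 + 1 = 6

6


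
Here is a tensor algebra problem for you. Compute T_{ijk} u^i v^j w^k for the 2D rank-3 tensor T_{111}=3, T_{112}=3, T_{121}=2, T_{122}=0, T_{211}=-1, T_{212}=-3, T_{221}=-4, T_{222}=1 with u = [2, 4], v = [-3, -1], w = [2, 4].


S = sum over i,j,k of T_{ijk} u_i v_j w_k. Expanding all 8 terms:
T_{111}*u_1*v_1*w_1 = 3*2*-3*2 = -36  (running total: -36)
T_{112}*u_1*v_1*w_2 = 3*2*-3*4 = -72  (running total: -108)
T_{121}*u_1*v_2*w_1 = 2*2*-1*2 = -8  (running total: -116)
T_{122}*u_1*v_2*w_2 = 0*2*-1*4 = 0  (running total: -116)
T_{211}*u_2*v_1*w_1 = -1*4*-3*2 = 24  (running total: -92)
T_{212}*u_2*v_1*w_2 = -3*4*-3*4 = 144  (running total: 52)
T_{221}*u_2*v_2*w_1 = -4*4*-1*2 = 32  (running total: 84)
T_{222}*u_2*v_2*w_2 = 1*4*-1*4 = -16  (running total: 68)
S = 68

68


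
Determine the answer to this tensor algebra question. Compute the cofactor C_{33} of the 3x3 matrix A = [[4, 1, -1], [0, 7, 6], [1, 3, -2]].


To find cofactor C_{33}, delete row 3 and column 3.
The resulting 2x2 submatrix is: [[4, 1], [0, 7]]
Minor M_{33} = 4*7 - 1*0
  = 28 - 0 = 28
Sign = (-1)^(3+3) = (-1)^6 = 1
Cofactor C_{33} = 1 * 28 = 28

28


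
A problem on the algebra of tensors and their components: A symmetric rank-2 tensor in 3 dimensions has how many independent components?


A symmetric rank-2 tensor in d dimensions has d(d+1)/2 independent components.
d = 3
d(d+1)/2 = 3 * 4 / 2 = 12 / 2 = 6

6


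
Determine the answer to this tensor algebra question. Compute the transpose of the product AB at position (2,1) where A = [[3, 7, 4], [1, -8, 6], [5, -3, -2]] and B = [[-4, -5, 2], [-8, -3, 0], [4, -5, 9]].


(AB)^T_{ij} = (AB)_{ji} = sum_k A_{jk} B_{ki}.
For i=2, j=1 we need (AB)_{12}:
A_{11} * B_{12} = 3 * -5 = -15
A_{12} * B_{22} = 7 * -3 = -21
A_{13} * B_{32} = 4 * -5 = -20
Sum = -15 + -21 + -20 = -56

-56


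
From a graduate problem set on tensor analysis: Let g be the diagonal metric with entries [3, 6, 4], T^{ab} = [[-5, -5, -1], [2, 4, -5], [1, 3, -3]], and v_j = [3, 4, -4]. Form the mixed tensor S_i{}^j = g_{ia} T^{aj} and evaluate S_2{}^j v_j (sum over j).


Step 1: lower the first index. For a diagonal metric, g_{ia} T^{aj} = g_{ii} T^{ij} (no sum on i).
g_{22} = 6
S_2{}^1 = 6 * T^{21} = 6 * 2 = 12
S_2{}^2 = 6 * T^{22} = 6 * 4 = 24
S_2{}^3 = 6 * T^{23} = 6 * -5 = -30
Step 2: contract S_2{}^j with v_j.
S_2{}^1 * v_1 = 12 * 3 = 36
S_2{}^2 * v_2 = 24 * 4 = 96
S_2{}^3 * v_3 = -30 * -4 = 120
Result = 36 + 96 + 120 = 252

252


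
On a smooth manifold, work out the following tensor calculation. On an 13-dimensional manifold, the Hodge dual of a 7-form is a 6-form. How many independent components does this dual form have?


The Hodge dual of a p-form on an n-dimensional manifold is an (n-p)-form.
n = 13, p = 7, so dual degree = 13 - 7 = 6
The number of components is C(n, n-p) = C(13, 6) = 1716

1716


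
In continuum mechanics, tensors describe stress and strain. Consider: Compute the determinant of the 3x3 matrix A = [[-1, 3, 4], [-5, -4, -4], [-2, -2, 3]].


Expanding along the first row, det(A) = a11*M_11 - a12*M_12 + a13*M_13, where M_1j is the (1,j) minor.
Minor M_11 = -4*3 - -4*-2 = -20
Minor M_12 = -5*3 - -4*-2 = -23
Minor M_13 = -5*-2 - -4*-2 = 2
det = -1*(-20) - 3*(-23) + 4*(2)
    = 20 - -69 + 8
    = 97

97


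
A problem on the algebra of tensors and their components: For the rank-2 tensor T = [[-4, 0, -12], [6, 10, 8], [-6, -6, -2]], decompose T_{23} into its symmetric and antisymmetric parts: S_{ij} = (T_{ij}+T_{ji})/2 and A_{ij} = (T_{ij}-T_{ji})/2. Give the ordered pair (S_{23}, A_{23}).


T_{23} = 8
T_{32} = -6
S_{23} = (8 + -6)/2 = 2/2 = 1
A_{23} = (8 - -6)/2 = 14/2 = 7
Check: S + A = 1 + 7 = 8 = T_{23}.

(1, 7)


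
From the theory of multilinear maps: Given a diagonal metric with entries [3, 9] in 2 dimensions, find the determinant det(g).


For a diagonal metric, the determinant is the product of diagonal entries.
Diagonal entries: 3, 9
det(g) = 3 * 9 = 27

27


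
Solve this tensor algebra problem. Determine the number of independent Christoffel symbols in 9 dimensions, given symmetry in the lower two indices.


Christoffel symbols Gamma^k_{ij} are symmetric in i,j, so there are d * d(d+1)/2 independent symbols.
d = 9
d(d+1)/2 = 9 * 10 / 2 = 45
Total = 9 * 45 = 405

405


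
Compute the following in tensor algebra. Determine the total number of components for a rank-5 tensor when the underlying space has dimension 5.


The number of components of a rank-r tensor in d dimensions is d^r.
Here d = 5 and r = 5.
5^5 = 3125

3125


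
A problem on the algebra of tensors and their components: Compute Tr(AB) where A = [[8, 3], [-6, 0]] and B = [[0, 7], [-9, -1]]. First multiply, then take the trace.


Tr(AB) = sum_i (AB)_{ii} where (AB)_{ii} = sum_k A_{ik} B_{ki}.
(AB)_{11} = 8*0 + 3*-9 = -27
(AB)_{22} = -6*7 + 0*-1 = -42
Tr(AB) = -27 + -42 = -69

-69


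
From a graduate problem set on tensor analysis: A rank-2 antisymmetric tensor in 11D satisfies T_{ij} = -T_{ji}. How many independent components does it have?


An antisymmetric rank-2 tensor satisfies A_{ij} = -A_{ji}, so diagonal entries are zero.
The independent components are the upper-triangular entries: C(n, 2) = n(n-1)/2.
n = 11
C(11, 2) = 11 * 10 / 2 = 110 / 2 = 55

55
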